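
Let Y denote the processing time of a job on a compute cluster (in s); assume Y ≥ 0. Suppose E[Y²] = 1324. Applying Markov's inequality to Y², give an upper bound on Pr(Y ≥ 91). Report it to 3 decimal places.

Since Y ≥ 0, the event {Y ≥ 91} is the same as {Y² ≥ 8281}.
Markov's inequality applied to Y² gives Pr(Y² ≥ 8281) ≤ E[Y²]/8281 = 1324/8281 = 0.1599.

0.160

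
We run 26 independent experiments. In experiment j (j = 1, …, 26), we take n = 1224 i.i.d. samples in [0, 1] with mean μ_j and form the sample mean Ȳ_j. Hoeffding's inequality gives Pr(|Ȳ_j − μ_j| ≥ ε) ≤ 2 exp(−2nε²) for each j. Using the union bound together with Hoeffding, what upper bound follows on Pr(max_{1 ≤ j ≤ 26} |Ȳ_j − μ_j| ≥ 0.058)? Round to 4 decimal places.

0.0138

Per-experiment Hoeffding bound: 2·exp(−2·1224·0.058²) = 2·exp(−8.23507) = 0.00053038.
Union bound over 26 events: 26·0.00053038 = 0.01379.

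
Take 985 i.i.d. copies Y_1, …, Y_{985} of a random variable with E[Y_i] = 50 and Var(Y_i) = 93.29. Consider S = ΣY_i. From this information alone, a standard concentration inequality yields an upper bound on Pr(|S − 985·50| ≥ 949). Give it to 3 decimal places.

0.102

With mean and variance of each term known, Chebyshev's inequality bounds the deviation of the sum (or sample mean).
Var(S) = n·Var(Y_i) = 985·93.29 = 91890.65.
Chebyshev: Pr(|S − 985·50| ≥ 949) ≤ Var(S)/949² = 91890.65/900601 = 0.1020.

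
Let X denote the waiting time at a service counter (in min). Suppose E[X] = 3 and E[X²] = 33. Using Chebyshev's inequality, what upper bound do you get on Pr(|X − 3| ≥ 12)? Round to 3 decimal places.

0.167

Var(X) = E[X²] − (E[X])² = 33 − 9 = 24.
Chebyshev's inequality: Pr(|X − μ| ≥ t) ≤ Var(X)/t² = 24/144 = 0.1667.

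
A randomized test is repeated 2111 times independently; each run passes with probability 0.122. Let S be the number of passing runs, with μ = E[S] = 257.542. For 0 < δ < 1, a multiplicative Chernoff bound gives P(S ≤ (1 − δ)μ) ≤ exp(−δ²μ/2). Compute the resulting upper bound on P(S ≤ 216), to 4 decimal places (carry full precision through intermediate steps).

0.0351

Write 216 = (1 − δ)μ, so δ = 1 − 216/257.542 = 0.1613018…
Then the exponent is δ²μ/2 = (μ − 216)²/(2μ) = 3.350401.
Bound = exp(−3.350401) = 0.03507.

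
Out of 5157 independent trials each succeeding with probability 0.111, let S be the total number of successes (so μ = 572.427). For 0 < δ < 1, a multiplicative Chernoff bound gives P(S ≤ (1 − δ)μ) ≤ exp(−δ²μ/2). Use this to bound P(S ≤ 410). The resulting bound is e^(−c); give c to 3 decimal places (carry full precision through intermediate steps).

23.044

Write 410 = (1 − δ)μ, so δ = 1 − 410/572.427 = 0.2837515…
Then the exponent is δ²μ/2 = (μ − 410)²/(2μ) = 23.044450.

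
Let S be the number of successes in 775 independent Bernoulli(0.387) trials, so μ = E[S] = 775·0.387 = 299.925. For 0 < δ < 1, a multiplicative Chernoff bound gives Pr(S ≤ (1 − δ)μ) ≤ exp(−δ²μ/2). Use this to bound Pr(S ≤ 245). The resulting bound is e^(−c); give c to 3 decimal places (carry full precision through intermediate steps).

5.029

Write 245 = (1 − δ)μ, so δ = 1 − 245/299.925 = 0.1831291…
Then the exponent is δ²μ/2 = (μ − 245)²/(2μ) = 5.029183.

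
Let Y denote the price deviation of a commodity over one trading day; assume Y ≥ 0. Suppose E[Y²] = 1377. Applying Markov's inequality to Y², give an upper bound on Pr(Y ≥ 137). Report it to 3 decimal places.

0.073

Since Y ≥ 0, the event {Y ≥ 137} is the same as {Y² ≥ 18769}.
Markov's inequality applied to Y² gives Pr(Y² ≥ 18769) ≤ E[Y²]/18769 = 1377/18769 = 0.0734.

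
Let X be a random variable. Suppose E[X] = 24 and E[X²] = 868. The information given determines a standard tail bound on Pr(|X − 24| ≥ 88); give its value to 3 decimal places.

The first two moments determine the variance, so Chebyshev's inequality is the sharpest standard bound available.
Var(X) = E[X²] − (E[X])² = 868 − 576 = 292.
Chebyshev's inequality: Pr(|X − μ| ≥ t) ≤ Var(X)/t² = 292/7744 = 0.0377.

0.038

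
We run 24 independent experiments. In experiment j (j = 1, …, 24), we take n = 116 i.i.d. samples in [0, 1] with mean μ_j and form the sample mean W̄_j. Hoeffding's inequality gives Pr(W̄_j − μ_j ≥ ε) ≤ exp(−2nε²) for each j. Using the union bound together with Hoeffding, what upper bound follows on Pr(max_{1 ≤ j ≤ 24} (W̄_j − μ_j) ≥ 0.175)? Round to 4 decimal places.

Per-experiment Hoeffding bound: exp(−2·116·0.175²) = exp(−7.10500) = 0.00082099.
Union bound over 24 events: 24·0.00082099 = 0.01970.

0.0197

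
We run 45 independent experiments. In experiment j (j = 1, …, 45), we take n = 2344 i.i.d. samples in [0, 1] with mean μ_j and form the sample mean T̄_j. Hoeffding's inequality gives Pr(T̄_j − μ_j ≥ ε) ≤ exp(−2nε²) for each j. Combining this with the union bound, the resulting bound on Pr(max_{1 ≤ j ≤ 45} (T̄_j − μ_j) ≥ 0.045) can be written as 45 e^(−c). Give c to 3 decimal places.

Union bound over the 45 events: Pr(max_{1 ≤ j ≤ 45} (T̄_j − μ_j) ≥ 0.045) ≤ 45·exp(−2nε²) = 45 exp(−2·2344·0.045²).
So c = 2·2344·0.045² = 9.4932.

9.493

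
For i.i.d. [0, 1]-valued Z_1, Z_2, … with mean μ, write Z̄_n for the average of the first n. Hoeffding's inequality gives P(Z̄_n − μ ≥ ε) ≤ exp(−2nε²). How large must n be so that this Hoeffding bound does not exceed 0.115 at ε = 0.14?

Require exp(−2nε²) ≤ 0.115, i.e. 2nε² ≥ ln(1/0.115) = 2.162823.
So n ≥ 2.162823 / (2·0.14²) = 55.174.
The smallest integer n is 56.

56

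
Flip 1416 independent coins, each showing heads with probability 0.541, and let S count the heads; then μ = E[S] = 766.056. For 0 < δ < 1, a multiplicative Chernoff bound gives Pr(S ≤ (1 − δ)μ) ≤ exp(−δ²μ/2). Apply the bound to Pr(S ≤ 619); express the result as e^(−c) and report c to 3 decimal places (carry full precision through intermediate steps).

14.115

Write 619 = (1 − δ)μ, so δ = 1 − 619/766.056 = 0.1919651…
Then the exponent is δ²μ/2 = (μ − 619)²/(2μ) = 14.114808.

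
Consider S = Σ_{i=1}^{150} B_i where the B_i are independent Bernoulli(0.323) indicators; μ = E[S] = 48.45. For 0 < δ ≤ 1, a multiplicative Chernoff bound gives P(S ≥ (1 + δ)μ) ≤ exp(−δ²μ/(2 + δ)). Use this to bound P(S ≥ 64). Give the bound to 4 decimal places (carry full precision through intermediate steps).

0.1164

Write 64 = (1 + δ)μ, so δ = 64/48.45 − 1 = 0.3209494…
Then the exponent is δ²μ/(2 + δ) = (64 − μ)² / (μ·(2 + δ)) = 2.150311.
Bound = exp(−2.150311) = 0.11645.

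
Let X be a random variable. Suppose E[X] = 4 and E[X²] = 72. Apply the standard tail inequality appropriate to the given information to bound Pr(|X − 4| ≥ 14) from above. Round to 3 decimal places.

0.286

The first two moments determine the variance, so Chebyshev's inequality is the sharpest standard bound available.
Var(X) = E[X²] − (E[X])² = 72 − 16 = 56.
Chebyshev's inequality: Pr(|X − μ| ≥ t) ≤ Var(X)/t² = 56/196 = 0.2857.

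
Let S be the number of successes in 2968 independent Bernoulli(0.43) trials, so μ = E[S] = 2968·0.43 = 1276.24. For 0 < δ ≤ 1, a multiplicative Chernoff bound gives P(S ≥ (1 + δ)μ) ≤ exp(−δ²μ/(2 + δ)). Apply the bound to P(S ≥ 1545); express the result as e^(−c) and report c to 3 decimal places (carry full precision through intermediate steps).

25.603

Write 1545 = (1 + δ)μ, so δ = 1545/1276.24 − 1 = 0.2105874…
Then the exponent is δ²μ/(2 + δ) = (1545 − μ)² / (μ·(2 + δ)) = 25.602904.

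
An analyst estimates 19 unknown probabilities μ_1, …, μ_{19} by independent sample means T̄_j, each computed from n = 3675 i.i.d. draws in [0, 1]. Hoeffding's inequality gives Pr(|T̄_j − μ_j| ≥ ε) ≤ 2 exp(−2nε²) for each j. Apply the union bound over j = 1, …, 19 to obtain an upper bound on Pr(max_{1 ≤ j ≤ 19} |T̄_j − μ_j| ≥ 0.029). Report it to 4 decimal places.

0.0786

Per-experiment Hoeffding bound: 2·exp(−2·3675·0.029²) = 2·exp(−6.18135) = 0.0041353.
Union bound over 19 events: 19·0.0041353 = 0.07857.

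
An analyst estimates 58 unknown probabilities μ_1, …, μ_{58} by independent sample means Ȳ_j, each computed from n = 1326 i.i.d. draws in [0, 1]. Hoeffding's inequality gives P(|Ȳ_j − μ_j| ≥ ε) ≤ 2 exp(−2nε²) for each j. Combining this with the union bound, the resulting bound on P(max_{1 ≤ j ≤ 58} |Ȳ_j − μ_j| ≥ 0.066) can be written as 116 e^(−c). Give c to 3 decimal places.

Union bound over the 58 events: P(max_{1 ≤ j ≤ 58} |Ȳ_j − μ_j| ≥ 0.066) ≤ 58·2·exp(−2nε²) = 116 exp(−2·1326·0.066²).
So c = 2·1326·0.066² = 11.5521.

11.552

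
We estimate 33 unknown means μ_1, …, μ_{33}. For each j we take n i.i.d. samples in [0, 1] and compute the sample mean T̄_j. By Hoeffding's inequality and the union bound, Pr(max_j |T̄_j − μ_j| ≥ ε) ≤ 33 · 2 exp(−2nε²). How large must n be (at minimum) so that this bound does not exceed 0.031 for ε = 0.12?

Need 2·33·exp(−2nε²) ≤ 0.031, i.e. exp(−2nε²) ≤ 0.031/66.
So 2nε² ≥ ln(66/0.031) = 7.663423.
Hence n ≥ 7.663423/(2·0.12²) = 266.091.
The smallest integer n is 267.

267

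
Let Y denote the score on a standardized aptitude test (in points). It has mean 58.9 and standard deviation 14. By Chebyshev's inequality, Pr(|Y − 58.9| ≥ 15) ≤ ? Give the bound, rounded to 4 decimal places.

0.8711

Chebyshev: Pr(|Y − μ| ≥ t) ≤ Var(Y)/t².
Var(Y) = σ² = 14² = 196.
Bound = 196 / 225 = 0.8711.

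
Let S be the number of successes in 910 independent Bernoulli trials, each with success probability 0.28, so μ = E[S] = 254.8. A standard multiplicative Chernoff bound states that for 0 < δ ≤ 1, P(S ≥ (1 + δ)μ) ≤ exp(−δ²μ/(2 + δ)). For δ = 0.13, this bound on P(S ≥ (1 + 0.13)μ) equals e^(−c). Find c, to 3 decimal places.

2.022

c = δ²μ/(2 + δ) = 0.13²·254.8/(2 + 0.13) = 2.0217.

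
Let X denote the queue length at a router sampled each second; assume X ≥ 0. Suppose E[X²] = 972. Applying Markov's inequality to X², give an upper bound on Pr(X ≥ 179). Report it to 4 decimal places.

Since X ≥ 0, the event {X ≥ 179} is the same as {X² ≥ 32041}.
Markov's inequality applied to X² gives Pr(X² ≥ 32041) ≤ E[X²]/32041 = 972/32041 = 0.0303.

0.0303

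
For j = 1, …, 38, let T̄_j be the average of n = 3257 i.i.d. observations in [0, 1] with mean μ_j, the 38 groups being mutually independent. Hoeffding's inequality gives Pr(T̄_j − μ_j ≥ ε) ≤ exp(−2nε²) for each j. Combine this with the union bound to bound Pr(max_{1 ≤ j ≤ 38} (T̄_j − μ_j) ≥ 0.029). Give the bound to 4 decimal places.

Per-experiment Hoeffding bound: exp(−2·3257·0.029²) = exp(−5.47827) = 0.0041765.
Union bound over 38 events: 38·0.0041765 = 0.15871.

0.1587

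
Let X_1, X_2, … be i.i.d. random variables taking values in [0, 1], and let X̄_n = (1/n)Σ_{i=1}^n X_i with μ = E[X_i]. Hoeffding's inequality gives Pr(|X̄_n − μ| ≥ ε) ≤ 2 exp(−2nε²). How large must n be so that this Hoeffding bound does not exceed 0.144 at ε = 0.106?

Require 2·exp(−2nε²) ≤ 0.144, i.e. 2nε² ≥ ln(2/0.144) = 2.631089.
So n ≥ 2.631089 / (2·0.106²) = 117.083.
The smallest integer n is 118.

118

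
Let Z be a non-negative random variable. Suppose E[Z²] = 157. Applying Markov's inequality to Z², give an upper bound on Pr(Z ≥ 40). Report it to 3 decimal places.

0.098

Since Z ≥ 0, the event {Z ≥ 40} is the same as {Z² ≥ 1600}.
Markov's inequality applied to Z² gives Pr(Z² ≥ 1600) ≤ E[Z²]/1600 = 157/1600 = 0.0981.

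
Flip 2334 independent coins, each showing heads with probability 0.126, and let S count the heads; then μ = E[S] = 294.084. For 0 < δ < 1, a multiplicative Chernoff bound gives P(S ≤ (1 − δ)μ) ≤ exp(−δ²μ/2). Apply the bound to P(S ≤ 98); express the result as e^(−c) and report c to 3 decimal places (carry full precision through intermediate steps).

Write 98 = (1 − δ)μ, so δ = 1 − 98/294.084 = 0.6667619…
Then the exponent is δ²μ/2 = (μ − 98)²/(2μ) = 65.370668.

65.371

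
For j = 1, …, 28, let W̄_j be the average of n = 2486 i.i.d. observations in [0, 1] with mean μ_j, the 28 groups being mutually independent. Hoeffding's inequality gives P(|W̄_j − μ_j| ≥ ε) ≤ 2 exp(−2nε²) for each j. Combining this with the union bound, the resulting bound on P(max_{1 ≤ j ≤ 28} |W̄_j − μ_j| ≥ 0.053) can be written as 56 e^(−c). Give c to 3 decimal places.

Union bound over the 28 events: P(max_{1 ≤ j ≤ 28} |W̄_j − μ_j| ≥ 0.053) ≤ 28·2·exp(−2nε²) = 56 exp(−2·2486·0.053²).
So c = 2·2486·0.053² = 13.9663.

13.966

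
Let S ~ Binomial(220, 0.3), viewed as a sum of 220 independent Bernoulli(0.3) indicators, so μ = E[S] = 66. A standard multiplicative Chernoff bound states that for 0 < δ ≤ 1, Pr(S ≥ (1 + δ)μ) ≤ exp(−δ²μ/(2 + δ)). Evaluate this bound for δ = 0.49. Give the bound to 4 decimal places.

Exponent = δ²μ/(2 + δ) = 0.49²·66/2.49 = 6.3641.
Bound = exp(−6.3641) = 0.00172.

0.0017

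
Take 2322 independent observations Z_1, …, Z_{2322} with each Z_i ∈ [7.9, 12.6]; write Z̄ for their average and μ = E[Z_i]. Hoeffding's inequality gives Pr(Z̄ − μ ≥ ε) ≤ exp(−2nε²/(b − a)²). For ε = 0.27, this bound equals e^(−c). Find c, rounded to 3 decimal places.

c = 2nε²/(b − a)² = 2·2322·0.27² / 4.7² = 15.3258.

15.326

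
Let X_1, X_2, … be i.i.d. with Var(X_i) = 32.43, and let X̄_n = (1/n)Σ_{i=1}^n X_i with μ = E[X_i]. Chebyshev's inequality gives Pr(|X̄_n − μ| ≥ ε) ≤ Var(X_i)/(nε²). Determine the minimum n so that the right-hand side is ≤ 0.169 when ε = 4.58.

10

Require 32.43/(n·4.58²) ≤ 0.169, i.e. n ≥ 32.43/(0.169·4.58²) = 9.148.
The smallest integer n is 10.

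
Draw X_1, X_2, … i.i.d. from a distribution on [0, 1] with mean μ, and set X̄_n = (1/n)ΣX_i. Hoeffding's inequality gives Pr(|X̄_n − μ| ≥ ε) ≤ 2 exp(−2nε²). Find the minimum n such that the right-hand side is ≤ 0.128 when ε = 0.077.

Require 2·exp(−2nε²) ≤ 0.128, i.e. 2nε² ≥ ln(2/0.128) = 2.748872.
So n ≥ 2.748872 / (2·0.077²) = 231.816.
The smallest integer n is 232.

232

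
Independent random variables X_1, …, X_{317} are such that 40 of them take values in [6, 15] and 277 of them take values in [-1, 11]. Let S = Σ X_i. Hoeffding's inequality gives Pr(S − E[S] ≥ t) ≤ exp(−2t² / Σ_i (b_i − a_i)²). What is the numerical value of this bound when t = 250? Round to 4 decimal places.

Σ(b_i − a_i)² = 40·9² + 277·12² = 43128.
Exponent = 2·250² / 43128 = 2.89835.
Bound = exp(−2.89835) = 0.05511.

0.0551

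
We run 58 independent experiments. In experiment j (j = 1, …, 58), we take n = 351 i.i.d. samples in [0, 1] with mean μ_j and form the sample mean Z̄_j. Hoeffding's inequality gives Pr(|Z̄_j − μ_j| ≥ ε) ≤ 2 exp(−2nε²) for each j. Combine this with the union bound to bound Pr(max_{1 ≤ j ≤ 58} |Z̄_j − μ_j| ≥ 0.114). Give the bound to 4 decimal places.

0.0127

Per-experiment Hoeffding bound: 2·exp(−2·351·0.114²) = 2·exp(−9.12319) = 0.00021821.
Union bound over 58 events: 58·0.00021821 = 0.01266.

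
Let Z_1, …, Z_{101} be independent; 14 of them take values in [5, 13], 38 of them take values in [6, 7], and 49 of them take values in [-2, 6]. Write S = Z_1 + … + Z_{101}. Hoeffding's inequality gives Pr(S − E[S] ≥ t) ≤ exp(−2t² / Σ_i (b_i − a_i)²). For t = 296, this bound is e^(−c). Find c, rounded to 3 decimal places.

43.055

Σ(b_i − a_i)² = 14·8² + 38·1² + 49·8² = 4070.
c = 2t² / 4070 = 2·296² / 4070 = 43.0545.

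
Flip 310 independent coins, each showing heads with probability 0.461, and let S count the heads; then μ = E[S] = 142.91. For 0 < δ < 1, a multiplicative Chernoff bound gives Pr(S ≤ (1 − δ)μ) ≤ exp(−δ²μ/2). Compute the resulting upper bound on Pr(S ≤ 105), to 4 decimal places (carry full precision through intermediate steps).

Write 105 = (1 − δ)μ, so δ = 1 − 105/142.91 = 0.2652718…
Then the exponent is δ²μ/2 = (μ − 105)²/(2μ) = 5.028228.
Bound = exp(−5.028228) = 0.00655.

0.0066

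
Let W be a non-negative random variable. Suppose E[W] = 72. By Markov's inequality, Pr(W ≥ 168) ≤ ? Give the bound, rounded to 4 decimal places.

Markov's inequality: for a non-negative random variable, Pr(W ≥ a) ≤ E[W]/a.
Here E[W] = 72 and a = 168, so the bound is 72/168 = 0.4286.

0.4286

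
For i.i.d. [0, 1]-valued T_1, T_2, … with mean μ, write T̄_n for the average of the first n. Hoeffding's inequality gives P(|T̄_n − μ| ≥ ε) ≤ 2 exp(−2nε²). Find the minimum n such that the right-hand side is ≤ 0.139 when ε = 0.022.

Require 2·exp(−2nε²) ≤ 0.139, i.e. 2nε² ≥ ln(2/0.139) = 2.666429.
So n ≥ 2.666429 / (2·0.022²) = 2754.575.
The smallest integer n is 2755.

2755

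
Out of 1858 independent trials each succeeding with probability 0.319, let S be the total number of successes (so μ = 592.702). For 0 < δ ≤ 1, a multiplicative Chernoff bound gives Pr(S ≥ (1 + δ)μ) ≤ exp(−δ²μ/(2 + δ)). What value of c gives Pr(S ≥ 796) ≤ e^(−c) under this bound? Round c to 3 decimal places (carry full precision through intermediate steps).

29.762

Write 796 = (1 + δ)μ, so δ = 796/592.702 − 1 = 0.343002…
Then the exponent is δ²μ/(2 + δ) = (796 − μ)² / (μ·(2 + δ)) = 29.761660.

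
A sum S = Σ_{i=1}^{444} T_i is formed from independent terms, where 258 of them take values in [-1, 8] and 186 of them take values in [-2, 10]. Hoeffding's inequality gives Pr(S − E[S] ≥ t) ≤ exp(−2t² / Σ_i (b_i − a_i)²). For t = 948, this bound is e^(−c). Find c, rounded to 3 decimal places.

37.696

Σ(b_i − a_i)² = 258·9² + 186·12² = 47682.
c = 2t² / 47682 = 2·948² / 47682 = 37.6957.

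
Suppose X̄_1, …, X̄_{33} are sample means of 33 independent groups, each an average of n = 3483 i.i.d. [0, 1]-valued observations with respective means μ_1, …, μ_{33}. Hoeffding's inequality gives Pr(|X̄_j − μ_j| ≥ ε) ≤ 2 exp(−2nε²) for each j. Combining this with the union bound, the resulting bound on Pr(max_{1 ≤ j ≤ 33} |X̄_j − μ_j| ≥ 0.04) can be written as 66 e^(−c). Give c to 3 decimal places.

11.146

Union bound over the 33 events: Pr(max_{1 ≤ j ≤ 33} |X̄_j − μ_j| ≥ 0.04) ≤ 33·2·exp(−2nε²) = 66 exp(−2·3483·0.04²).
So c = 2·3483·0.04² = 11.1456.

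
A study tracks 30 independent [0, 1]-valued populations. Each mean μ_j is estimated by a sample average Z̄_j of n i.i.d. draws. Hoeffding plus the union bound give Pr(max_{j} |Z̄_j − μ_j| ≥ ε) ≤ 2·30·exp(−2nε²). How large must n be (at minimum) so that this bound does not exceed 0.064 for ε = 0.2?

Need 2·30·exp(−2nε²) ≤ 0.064, i.e. exp(−2nε²) ≤ 0.064/60.
So 2nε² ≥ ln(60/0.064) = 6.843217.
Hence n ≥ 6.843217/(2·0.2²) = 85.540.
The smallest integer n is 86.

86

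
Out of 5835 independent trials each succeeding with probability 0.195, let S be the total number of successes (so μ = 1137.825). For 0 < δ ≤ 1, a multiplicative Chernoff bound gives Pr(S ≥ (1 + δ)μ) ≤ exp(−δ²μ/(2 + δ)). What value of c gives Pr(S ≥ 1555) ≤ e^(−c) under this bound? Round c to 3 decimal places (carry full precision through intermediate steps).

64.629

Write 1555 = (1 + δ)μ, so δ = 1555/1137.825 − 1 = 0.3666425…
Then the exponent is δ²μ/(2 + δ) = (1555 − μ)² / (μ·(2 + δ)) = 64.629146.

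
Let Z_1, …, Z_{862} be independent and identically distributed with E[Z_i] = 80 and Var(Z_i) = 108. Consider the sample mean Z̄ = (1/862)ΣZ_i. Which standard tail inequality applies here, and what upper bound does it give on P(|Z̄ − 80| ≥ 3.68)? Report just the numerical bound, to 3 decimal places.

0.009

With mean and variance of each term known, Chebyshev's inequality bounds the deviation of the sum (or sample mean).
Var(Z̄) = Var(Z_i)/n = 108/862 = 0.12529.
Chebyshev: P(|Z̄ − 80| ≥ 3.68) ≤ Var(Z̄)/(3.68)² = 108/(862·3.68²) = 0.0093.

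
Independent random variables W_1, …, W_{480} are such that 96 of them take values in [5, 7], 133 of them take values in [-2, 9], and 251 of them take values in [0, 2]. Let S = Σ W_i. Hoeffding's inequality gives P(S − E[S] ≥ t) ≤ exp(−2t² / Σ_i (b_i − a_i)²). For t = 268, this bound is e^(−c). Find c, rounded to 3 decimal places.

Σ(b_i − a_i)² = 96·2² + 133·11² + 251·2² = 17481.
c = 2t² / 17481 = 2·268² / 17481 = 8.2174.

8.217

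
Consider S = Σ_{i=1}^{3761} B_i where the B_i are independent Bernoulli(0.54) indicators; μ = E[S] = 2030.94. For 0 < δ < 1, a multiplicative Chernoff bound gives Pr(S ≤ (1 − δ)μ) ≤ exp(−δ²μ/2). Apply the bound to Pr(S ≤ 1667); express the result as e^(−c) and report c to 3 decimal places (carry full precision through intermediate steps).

Write 1667 = (1 − δ)μ, so δ = 1 − 1667/2030.94 = 0.1791978…
Then the exponent is δ²μ/2 = (μ − 1667)²/(2μ) = 32.608625.

32.609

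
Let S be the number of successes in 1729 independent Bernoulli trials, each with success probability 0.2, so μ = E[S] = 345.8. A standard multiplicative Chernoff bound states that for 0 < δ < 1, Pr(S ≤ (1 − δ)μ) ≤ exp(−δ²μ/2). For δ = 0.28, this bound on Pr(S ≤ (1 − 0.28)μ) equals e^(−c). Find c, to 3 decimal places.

c = δ²μ/2 = 0.28²·345.8/2 = 13.5554.

13.555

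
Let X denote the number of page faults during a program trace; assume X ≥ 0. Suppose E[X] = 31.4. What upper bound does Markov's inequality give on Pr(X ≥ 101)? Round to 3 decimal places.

0.311

Markov's inequality: for a non-negative random variable, Pr(X ≥ a) ≤ E[X]/a.
Here E[X] = 31.4 and a = 101, so the bound is 31.4/101 = 0.3109.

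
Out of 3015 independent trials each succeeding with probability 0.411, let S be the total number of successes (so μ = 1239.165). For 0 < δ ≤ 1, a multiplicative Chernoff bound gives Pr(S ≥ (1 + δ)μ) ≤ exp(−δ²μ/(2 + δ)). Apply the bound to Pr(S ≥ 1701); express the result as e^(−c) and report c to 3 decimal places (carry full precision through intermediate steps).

Write 1701 = (1 + δ)μ, so δ = 1701/1239.165 − 1 = 0.3726986…
Then the exponent is δ²μ/(2 + δ) = (1701 − μ)² / (μ·(2 + δ)) = 72.544081.

72.544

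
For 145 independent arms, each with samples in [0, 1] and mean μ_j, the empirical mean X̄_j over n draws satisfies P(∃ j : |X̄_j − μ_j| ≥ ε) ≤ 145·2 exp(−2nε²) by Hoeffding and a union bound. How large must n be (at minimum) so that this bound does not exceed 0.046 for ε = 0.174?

145

Need 2·145·exp(−2nε²) ≤ 0.046, i.e. exp(−2nε²) ≤ 0.046/290.
So 2nε² ≥ ln(290/0.046) = 8.748995.
Hence n ≥ 8.748995/(2·0.174²) = 144.487.
The smallest integer n is 145.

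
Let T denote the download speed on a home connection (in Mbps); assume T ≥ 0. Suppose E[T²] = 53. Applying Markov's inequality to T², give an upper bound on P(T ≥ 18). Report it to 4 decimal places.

Since T ≥ 0, the event {T ≥ 18} is the same as {T² ≥ 324}.
Markov's inequality applied to T² gives P(T² ≥ 324) ≤ E[T²]/324 = 53/324 = 0.1636.

0.1636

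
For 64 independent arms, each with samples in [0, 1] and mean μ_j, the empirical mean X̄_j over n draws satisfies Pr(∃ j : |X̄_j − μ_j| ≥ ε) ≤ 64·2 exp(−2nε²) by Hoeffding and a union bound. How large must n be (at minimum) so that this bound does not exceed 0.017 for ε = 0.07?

Need 2·64·exp(−2nε²) ≤ 0.017, i.e. exp(−2nε²) ≤ 0.017/128.
So 2nε² ≥ ln(128/0.017) = 8.926572.
Hence n ≥ 8.926572/(2·0.07²) = 910.875.
The smallest integer n is 911.

911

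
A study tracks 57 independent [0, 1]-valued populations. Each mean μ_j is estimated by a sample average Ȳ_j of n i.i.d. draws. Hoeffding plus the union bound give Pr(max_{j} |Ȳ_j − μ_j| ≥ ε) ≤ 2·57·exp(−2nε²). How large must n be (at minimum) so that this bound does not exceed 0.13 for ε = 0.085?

Need 2·57·exp(−2nε²) ≤ 0.13, i.e. exp(−2nε²) ≤ 0.13/114.
So 2nε² ≥ ln(114/0.13) = 6.776419.
Hence n ≥ 6.776419/(2·0.085²) = 468.956.
The smallest integer n is 469.

469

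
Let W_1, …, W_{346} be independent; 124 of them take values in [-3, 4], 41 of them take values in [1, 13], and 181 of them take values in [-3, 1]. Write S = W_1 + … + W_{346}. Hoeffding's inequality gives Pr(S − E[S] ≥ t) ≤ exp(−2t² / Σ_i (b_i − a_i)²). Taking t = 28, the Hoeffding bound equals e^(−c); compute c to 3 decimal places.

Σ(b_i − a_i)² = 124·7² + 41·12² + 181·4² = 14876.
c = 2t² / 14876 = 2·28² / 14876 = 0.1054.

0.105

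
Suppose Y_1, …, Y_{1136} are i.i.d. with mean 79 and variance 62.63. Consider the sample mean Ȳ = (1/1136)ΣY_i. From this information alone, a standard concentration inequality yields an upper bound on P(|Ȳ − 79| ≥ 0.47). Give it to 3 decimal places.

0.250

With mean and variance of each term known, Chebyshev's inequality bounds the deviation of the sum (or sample mean).
Var(Ȳ) = Var(Y_i)/n = 62.63/1136 = 0.055132.
Chebyshev: P(|Ȳ − 79| ≥ 0.47) ≤ Var(Ȳ)/(0.47)² = 62.63/(1136·0.47²) = 0.2496.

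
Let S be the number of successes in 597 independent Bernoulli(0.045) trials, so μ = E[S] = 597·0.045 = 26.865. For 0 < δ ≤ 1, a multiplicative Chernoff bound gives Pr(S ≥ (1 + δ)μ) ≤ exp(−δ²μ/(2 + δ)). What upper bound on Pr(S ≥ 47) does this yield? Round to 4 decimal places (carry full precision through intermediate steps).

Write 47 = (1 + δ)μ, so δ = 47/26.865 − 1 = 0.7494882…
Then the exponent is δ²μ/(2 + δ) = (47 − μ)² / (μ·(2 + δ)) = 5.488638.
Bound = exp(−5.488638) = 0.00413.

0.0041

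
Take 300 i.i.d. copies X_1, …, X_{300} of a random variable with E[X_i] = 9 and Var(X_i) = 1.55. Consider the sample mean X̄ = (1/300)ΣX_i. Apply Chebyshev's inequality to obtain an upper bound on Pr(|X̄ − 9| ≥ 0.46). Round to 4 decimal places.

Var(X̄) = Var(X_i)/n = 1.55/300 = 0.0051667.
Chebyshev: Pr(|X̄ − 9| ≥ 0.46) ≤ Var(X̄)/(0.46)² = 1.55/(300·0.46²) = 0.0244.

0.0244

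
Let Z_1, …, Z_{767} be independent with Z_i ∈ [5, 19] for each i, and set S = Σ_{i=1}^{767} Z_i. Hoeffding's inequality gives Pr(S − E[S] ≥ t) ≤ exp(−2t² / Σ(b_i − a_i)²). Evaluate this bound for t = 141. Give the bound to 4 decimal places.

0.7676

Σ(b_i − a_i)² = 767·(14)² = 150332.
Exponent = 2·141²/150332 = 0.2645.
Bound = exp(−0.2645) = 0.76759.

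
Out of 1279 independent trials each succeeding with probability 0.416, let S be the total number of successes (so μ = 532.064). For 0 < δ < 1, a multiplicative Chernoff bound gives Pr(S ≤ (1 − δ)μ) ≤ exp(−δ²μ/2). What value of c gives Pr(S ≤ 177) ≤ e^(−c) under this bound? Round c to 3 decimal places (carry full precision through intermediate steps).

118.473

Write 177 = (1 − δ)μ, so δ = 1 − 177/532.064 = 0.6673333…
Then the exponent is δ²μ/2 = (μ − 177)²/(2μ) = 118.473007.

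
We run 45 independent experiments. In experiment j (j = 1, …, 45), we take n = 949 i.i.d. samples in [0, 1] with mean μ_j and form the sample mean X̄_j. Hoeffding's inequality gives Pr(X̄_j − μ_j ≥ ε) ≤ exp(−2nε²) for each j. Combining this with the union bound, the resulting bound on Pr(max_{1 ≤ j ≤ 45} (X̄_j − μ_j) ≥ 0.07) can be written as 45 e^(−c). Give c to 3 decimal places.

9.300

Union bound over the 45 events: Pr(max_{1 ≤ j ≤ 45} (X̄_j − μ_j) ≥ 0.07) ≤ 45·exp(−2nε²) = 45 exp(−2·949·0.07²).
So c = 2·949·0.07² = 9.3002.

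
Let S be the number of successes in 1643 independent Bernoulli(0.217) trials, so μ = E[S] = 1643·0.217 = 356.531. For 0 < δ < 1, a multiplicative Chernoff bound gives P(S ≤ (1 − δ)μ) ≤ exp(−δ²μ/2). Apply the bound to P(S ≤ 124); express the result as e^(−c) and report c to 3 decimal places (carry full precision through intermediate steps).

75.829

Write 124 = (1 − δ)μ, so δ = 1 − 124/356.531 = 0.6522042…
Then the exponent is δ²μ/2 = (μ − 124)²/(2μ) = 75.828842.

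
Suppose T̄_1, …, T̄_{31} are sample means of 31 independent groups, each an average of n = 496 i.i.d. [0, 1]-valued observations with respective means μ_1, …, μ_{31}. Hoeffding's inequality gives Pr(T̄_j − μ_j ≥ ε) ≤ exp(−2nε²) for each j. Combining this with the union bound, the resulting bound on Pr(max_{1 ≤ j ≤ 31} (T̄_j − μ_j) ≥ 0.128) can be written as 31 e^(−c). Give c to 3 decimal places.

16.253

Union bound over the 31 events: Pr(max_{1 ≤ j ≤ 31} (T̄_j − μ_j) ≥ 0.128) ≤ 31·exp(−2nε²) = 31 exp(−2·496·0.128²).
So c = 2·496·0.128² = 16.2529.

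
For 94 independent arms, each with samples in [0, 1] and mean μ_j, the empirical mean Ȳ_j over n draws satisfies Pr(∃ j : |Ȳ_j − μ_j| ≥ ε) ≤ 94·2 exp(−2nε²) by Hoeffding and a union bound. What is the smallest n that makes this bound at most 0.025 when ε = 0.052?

Need 2·94·exp(−2nε²) ≤ 0.025, i.e. exp(−2nε²) ≤ 0.025/188.
So 2nε² ≥ ln(188/0.025) = 8.925321.
Hence n ≥ 8.925321/(2·0.052²) = 1650.392.
The smallest integer n is 1651.

1651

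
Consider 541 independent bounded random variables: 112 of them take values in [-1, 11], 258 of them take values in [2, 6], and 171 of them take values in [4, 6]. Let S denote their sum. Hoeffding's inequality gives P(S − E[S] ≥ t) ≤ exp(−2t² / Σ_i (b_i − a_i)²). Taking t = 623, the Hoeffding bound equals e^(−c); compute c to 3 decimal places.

Σ(b_i − a_i)² = 112·12² + 258·4² + 171·2² = 20940.
c = 2t² / 20940 = 2·623² / 20940 = 37.0706.

37.071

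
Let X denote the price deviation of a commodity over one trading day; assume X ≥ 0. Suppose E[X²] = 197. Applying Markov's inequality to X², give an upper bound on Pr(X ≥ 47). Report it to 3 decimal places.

Since X ≥ 0, the event {X ≥ 47} is the same as {X² ≥ 2209}.
Markov's inequality applied to X² gives Pr(X² ≥ 2209) ≤ E[X²]/2209 = 197/2209 = 0.0892.

0.089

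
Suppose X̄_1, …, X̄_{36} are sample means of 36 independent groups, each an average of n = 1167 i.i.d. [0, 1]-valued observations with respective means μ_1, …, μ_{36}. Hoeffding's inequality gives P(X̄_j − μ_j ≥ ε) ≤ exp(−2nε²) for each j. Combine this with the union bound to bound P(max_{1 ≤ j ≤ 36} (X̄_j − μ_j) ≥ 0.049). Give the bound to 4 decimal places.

Per-experiment Hoeffding bound: exp(−2·1167·0.049²) = exp(−5.60393) = 0.0036833.
Union bound over 36 events: 36·0.0036833 = 0.13260.

0.1326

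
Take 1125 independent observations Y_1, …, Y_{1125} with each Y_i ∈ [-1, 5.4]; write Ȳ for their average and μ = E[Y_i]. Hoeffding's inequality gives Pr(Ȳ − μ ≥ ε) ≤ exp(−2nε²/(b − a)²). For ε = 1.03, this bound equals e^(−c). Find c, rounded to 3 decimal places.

c = 2nε²/(b − a)² = 2·1125·1.03² / 6.4² = 58.2770.

58.277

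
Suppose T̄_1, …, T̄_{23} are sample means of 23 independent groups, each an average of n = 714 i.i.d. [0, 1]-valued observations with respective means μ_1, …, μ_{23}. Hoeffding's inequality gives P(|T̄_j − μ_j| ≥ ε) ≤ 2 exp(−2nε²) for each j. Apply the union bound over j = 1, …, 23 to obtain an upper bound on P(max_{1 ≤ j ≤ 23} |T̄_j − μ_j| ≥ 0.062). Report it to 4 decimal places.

Per-experiment Hoeffding bound: 2·exp(−2·714·0.062²) = 2·exp(−5.48923) = 0.008262.
Union bound over 23 events: 23·0.008262 = 0.19003.

0.1900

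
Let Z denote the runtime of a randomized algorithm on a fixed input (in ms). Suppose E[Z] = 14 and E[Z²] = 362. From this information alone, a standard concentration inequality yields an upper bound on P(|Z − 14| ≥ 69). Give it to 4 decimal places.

0.0349

The first two moments determine the variance, so Chebyshev's inequality is the sharpest standard bound available.
Var(Z) = E[Z²] − (E[Z])² = 362 − 196 = 166.
Chebyshev's inequality: P(|Z − μ| ≥ t) ≤ Var(Z)/t² = 166/4761 = 0.0349.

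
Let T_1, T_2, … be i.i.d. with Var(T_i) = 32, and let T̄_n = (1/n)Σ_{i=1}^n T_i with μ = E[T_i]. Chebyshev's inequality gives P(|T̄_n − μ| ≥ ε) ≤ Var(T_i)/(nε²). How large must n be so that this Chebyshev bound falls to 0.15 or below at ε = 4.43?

11

Require 32/(n·4.43²) ≤ 0.15, i.e. n ≥ 32/(0.15·4.43²) = 10.871.
The smallest integer n is 11.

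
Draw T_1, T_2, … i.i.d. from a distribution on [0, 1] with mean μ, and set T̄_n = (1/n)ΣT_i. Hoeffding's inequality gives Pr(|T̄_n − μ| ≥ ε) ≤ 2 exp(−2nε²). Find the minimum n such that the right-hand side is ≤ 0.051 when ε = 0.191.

Require 2·exp(−2nε²) ≤ 0.051, i.e. 2nε² ≥ ln(2/0.051) = 3.669077.
So n ≥ 3.669077 / (2·0.191²) = 50.288.
The smallest integer n is 51.

51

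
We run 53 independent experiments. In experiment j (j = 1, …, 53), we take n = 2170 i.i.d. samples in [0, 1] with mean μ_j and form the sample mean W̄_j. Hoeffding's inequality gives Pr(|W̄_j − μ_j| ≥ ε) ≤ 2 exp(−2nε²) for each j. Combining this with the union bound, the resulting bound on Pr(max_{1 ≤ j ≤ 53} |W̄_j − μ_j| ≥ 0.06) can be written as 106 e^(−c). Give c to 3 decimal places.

15.624

Union bound over the 53 events: Pr(max_{1 ≤ j ≤ 53} |W̄_j − μ_j| ≥ 0.06) ≤ 53·2·exp(−2nε²) = 106 exp(−2·2170·0.06²).
So c = 2·2170·0.06² = 15.6240.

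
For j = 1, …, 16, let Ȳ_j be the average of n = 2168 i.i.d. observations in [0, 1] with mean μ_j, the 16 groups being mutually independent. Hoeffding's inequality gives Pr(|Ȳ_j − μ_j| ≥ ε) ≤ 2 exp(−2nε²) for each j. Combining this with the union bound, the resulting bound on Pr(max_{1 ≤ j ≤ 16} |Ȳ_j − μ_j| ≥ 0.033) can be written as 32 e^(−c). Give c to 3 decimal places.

4.722

Union bound over the 16 events: Pr(max_{1 ≤ j ≤ 16} |Ȳ_j − μ_j| ≥ 0.033) ≤ 16·2·exp(−2nε²) = 32 exp(−2·2168·0.033²).
So c = 2·2168·0.033² = 4.7219.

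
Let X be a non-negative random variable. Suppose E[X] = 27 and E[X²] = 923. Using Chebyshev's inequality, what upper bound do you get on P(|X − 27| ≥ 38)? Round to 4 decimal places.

0.1343

Var(X) = E[X²] − (E[X])² = 923 − 729 = 194.
Chebyshev's inequality: P(|X − μ| ≥ t) ≤ Var(X)/t² = 194/1444 = 0.1343.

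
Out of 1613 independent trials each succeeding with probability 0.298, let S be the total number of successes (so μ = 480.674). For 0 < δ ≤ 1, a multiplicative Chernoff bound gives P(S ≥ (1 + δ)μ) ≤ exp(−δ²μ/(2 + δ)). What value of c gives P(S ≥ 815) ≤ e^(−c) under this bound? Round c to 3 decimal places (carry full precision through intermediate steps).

86.267

Write 815 = (1 + δ)μ, so δ = 815/480.674 − 1 = 0.6955359…
Then the exponent is δ²μ/(2 + δ) = (815 − μ)² / (μ·(2 + δ)) = 86.266973.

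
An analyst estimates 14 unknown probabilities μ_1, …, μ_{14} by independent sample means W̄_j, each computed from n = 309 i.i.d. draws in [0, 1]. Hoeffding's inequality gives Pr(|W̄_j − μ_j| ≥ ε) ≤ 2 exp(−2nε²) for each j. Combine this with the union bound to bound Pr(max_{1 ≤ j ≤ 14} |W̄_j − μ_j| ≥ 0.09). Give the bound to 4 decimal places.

Per-experiment Hoeffding bound: 2·exp(−2·309·0.09²) = 2·exp(−5.00580) = 0.013398.
Union bound over 14 events: 14·0.013398 = 0.18757.

0.1876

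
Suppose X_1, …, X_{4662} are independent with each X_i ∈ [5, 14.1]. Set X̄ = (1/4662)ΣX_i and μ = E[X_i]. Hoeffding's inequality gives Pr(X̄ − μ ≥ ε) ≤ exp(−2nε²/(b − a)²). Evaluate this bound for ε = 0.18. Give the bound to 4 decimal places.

0.0260

Exponent: 2nε²/(b − a)² = 2·4662·0.18² / 9.1² = 3.64808.
Bound = exp(−3.64808) = 0.02604.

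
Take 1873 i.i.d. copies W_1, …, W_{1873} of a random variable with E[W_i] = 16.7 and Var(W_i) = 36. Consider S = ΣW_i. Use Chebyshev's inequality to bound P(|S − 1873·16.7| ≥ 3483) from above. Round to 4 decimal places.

0.0056

Var(S) = n·Var(W_i) = 1873·36 = 67428.
Chebyshev: P(|S − 1873·16.7| ≥ 3483) ≤ Var(S)/3483² = 67428/12131289 = 0.0056.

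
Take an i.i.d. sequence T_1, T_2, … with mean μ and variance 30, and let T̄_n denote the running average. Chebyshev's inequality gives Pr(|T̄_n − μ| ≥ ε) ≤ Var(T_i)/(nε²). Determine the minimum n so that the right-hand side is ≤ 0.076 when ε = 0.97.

420

Require 30/(n·0.97²) ≤ 0.076, i.e. n ≥ 30/(0.076·0.97²) = 419.531.
The smallest integer n is 420.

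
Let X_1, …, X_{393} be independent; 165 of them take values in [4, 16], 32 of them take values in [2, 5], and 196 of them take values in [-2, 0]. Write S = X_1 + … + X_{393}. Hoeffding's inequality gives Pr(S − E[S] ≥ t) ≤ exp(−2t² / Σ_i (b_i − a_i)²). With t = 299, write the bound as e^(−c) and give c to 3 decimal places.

7.200

Σ(b_i − a_i)² = 165·12² + 32·3² + 196·2² = 24832.
c = 2t² / 24832 = 2·299² / 24832 = 7.2005.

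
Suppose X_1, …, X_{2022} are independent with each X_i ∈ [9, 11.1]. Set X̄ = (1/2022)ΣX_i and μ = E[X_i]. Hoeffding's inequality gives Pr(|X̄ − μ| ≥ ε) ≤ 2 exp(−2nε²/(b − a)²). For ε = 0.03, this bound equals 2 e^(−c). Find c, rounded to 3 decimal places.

c = 2nε²/(b − a)² = 2·2022·0.03² / 2.1² = 0.8253.

0.825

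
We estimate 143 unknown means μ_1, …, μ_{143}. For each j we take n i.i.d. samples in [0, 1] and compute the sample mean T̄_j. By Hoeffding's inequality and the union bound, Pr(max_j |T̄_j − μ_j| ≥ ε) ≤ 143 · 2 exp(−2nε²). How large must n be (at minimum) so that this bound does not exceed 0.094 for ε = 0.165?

148

Need 2·143·exp(−2nε²) ≤ 0.094, i.e. exp(−2nε²) ≤ 0.094/286.
So 2nε² ≥ ln(286/0.094) = 8.020452.
Hence n ≥ 8.020452/(2·0.165²) = 147.299.
The smallest integer n is 148.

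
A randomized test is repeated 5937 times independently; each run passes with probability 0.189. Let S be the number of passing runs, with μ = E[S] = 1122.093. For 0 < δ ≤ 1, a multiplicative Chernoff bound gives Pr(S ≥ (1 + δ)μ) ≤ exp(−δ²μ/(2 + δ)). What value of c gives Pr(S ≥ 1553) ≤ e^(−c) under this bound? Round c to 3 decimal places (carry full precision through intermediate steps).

Write 1553 = (1 + δ)μ, so δ = 1553/1122.093 − 1 = 0.3840208…
Then the exponent is δ²μ/(2 + δ) = (1553 − μ)² / (μ·(2 + δ)) = 69.410986.

69.411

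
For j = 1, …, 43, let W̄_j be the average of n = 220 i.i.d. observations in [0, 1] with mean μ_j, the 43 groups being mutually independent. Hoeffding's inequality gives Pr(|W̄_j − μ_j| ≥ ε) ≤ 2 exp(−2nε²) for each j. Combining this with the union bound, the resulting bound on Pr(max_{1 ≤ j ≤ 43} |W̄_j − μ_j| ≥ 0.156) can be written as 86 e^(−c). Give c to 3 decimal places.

10.708

Union bound over the 43 events: Pr(max_{1 ≤ j ≤ 43} |W̄_j − μ_j| ≥ 0.156) ≤ 43·2·exp(−2nε²) = 86 exp(−2·220·0.156²).
So c = 2·220·0.156² = 10.7078.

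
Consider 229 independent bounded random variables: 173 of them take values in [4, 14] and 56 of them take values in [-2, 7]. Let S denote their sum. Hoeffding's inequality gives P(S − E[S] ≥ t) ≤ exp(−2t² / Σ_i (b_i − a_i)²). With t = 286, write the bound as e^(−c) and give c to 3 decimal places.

7.492

Σ(b_i − a_i)² = 173·10² + 56·9² = 21836.
c = 2t² / 21836 = 2·286² / 21836 = 7.4918.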